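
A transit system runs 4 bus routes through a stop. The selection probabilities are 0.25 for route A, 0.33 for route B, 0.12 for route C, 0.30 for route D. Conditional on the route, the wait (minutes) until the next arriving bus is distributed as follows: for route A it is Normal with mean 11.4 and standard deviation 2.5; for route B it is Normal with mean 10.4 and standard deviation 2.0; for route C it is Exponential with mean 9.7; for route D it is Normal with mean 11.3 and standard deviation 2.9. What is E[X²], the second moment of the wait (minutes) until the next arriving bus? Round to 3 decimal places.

For each component E[X²] = Var + (mean)², giving A: 136.21; B: 112.16; C: 188.18; D: 136.1.
Overall E[X²] = 0.25·136.21 + 0.33·112.16 + 0.12·188.18 + 0.3·136.1 = 134.477.

134.477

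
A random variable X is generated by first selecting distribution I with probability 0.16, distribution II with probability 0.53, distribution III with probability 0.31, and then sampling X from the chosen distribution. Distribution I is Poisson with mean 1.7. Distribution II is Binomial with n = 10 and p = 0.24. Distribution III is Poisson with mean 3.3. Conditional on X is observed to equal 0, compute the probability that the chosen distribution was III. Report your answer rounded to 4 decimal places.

0.1530

Likelihoods P(X=0 | ·): I: 0.182684; II: 0.0642889; III: 0.0368832.
Posterior ∝ prior × likelihood. Numerator for III: 0.31·0.0368832 = 0.0114338.
Normalizing constant: 0.16·0.182684 + 0.53·0.0642889 + 0.31·0.0368832 = 0.0747363.
P(III | observation) = 0.0114338 / 0.0747363 = 0.152988.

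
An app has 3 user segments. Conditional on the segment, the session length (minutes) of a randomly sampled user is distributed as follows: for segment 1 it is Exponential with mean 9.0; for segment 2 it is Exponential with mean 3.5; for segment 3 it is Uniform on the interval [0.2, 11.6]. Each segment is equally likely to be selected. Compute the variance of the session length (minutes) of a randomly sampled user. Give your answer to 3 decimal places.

39.762

Per component, 1: μ=9, E[X²]=162; 2: μ=3.5, E[X²]=24.5; 3: μ=5.9, E[X²]=45.64.
E[X] = 0.333333·9 + 0.333333·3.5 + 0.333333·5.9 = 6.13333.
E[X²] = 0.333333·162 + 0.333333·24.5 + 0.333333·45.64 = 77.38.
Var(X) = E[X²] − (E[X])² = 77.38 − 37.6178 = 39.7622.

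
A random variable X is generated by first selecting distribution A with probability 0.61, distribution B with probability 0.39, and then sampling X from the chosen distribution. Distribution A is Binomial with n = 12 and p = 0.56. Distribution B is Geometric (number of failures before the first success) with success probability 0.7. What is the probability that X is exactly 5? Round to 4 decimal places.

Conditional on each component, P(X = 5): A: 0.139262; B: 0.001701.
By total probability, P(X = 5) = 0.61·0.139262 + 0.39·0.001701 = 0.0856135.

0.0856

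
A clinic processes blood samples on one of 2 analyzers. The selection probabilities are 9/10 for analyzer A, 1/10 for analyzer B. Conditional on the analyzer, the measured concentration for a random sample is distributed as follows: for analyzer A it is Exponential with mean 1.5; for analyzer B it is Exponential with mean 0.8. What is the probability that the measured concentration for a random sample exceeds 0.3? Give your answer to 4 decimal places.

0.8056

Conditional on each analyzer, P(X > 0.3): A: 0.818731; B: 0.687289.
By total probability, P(X > 0.3) = 0.9·0.818731 + 0.1·0.687289 = 0.805587.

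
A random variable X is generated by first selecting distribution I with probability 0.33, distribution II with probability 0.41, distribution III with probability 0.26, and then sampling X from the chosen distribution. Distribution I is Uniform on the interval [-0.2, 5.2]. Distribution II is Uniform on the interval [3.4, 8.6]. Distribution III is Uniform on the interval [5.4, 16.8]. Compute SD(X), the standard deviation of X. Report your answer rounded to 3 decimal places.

3.914

Per component, I: μ=2.5, E[X²]=8.68; II: μ=6, E[X²]=38.2533; III: μ=11.1, E[X²]=134.04.
E[X] = 0.33·2.5 + 0.41·6 + 0.26·11.1 = 6.171.
E[X²] = 0.33·8.68 + 0.41·38.2533 + 0.26·134.04 = 53.3987.
Var(X) = E[X²] − (E[X])² = 53.3987 − 38.0812 = 15.3174.
SD(X) = √15.3174 = 3.91375.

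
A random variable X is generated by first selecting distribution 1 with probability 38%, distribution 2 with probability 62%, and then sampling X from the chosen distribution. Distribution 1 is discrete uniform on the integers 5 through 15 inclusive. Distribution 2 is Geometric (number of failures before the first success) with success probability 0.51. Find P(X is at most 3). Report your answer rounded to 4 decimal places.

Conditional on each component, P(X ≤ 3): 1: 0; 2: 0.942352.
By total probability, P(X ≤ 3) = 0.38·0 + 0.62·0.942352 = 0.584258.

0.5843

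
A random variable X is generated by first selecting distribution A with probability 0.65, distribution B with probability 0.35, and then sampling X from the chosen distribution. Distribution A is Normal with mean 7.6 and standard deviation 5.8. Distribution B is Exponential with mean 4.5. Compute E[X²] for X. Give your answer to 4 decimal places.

For each component E[X²] = Var + (mean)², giving A: 91.4; B: 40.5.
Overall E[X²] = 0.65·91.4 + 0.35·40.5 = 73.585.

73.5850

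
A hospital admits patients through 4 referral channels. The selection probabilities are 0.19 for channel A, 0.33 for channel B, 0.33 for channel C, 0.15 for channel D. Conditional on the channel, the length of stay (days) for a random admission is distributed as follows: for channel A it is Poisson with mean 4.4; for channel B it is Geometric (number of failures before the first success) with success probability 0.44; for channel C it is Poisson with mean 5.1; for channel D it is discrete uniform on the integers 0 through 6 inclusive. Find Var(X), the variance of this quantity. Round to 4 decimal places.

6.7345

Per component, A: μ=4.4, E[X²]=23.76; B: μ=1.27273, E[X²]=4.5124; C: μ=5.1, E[X²]=31.11; D: μ=3, E[X²]=13.
E[X] = 0.19·4.4 + 0.33·1.27273 + 0.33·5.1 + 0.15·3 = 3.389.
E[X²] = 0.19·23.76 + 0.33·4.5124 + 0.33·31.11 + 0.15·13 = 18.2198.
Var(X) = E[X²] − (E[X])² = 18.2198 − 11.4853 = 6.73447.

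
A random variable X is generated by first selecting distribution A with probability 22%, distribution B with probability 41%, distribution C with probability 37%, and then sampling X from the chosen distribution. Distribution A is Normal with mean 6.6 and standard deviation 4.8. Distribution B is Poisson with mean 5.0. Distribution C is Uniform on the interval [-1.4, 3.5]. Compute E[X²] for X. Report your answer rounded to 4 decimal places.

For each component E[X²] = Var + (mean)², giving A: 66.6; B: 30; C: 3.10333.
Overall E[X²] = 0.22·66.6 + 0.41·30 + 0.37·3.10333 = 28.1002.

28.1002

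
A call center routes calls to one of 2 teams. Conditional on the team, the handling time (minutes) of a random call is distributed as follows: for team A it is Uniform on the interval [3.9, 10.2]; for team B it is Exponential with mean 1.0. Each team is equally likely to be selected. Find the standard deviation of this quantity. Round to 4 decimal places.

Per component, A: μ=7.05, E[X²]=53.01; B: μ=1, E[X²]=2.
E[X] = 0.5·7.05 + 0.5·1 = 4.025.
E[X²] = 0.5·53.01 + 0.5·2 = 27.505.
Var(X) = E[X²] − (E[X])² = 27.505 − 16.2006 = 11.3044.
SD(X) = √11.3044 = 3.3622.

3.3622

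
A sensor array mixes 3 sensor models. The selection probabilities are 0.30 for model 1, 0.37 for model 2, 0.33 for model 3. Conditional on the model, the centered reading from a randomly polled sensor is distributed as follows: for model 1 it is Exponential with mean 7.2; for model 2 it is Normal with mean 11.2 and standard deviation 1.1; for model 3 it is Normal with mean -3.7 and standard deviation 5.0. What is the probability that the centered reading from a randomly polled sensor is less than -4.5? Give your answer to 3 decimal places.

0.144

Conditional on each model, P(X < -4.5): 1: 0; 2: 0; 3: 0.436441.
By total probability, P(X < -4.5) = 0.3·0 + 0.37·0 + 0.33·0.436441 = 0.144025.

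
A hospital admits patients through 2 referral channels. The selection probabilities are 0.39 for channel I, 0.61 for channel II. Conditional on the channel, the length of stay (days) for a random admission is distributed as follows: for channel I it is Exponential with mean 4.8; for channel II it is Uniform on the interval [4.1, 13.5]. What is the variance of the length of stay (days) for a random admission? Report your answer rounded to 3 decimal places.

Per component, I: μ=4.8, E[X²]=46.08; II: μ=8.8, E[X²]=84.8033.
E[X] = 0.39·4.8 + 0.61·8.8 = 7.24.
E[X²] = 0.39·46.08 + 0.61·84.8033 = 69.7012.
Var(X) = E[X²] − (E[X])² = 69.7012 − 52.4176 = 17.2836.

17.284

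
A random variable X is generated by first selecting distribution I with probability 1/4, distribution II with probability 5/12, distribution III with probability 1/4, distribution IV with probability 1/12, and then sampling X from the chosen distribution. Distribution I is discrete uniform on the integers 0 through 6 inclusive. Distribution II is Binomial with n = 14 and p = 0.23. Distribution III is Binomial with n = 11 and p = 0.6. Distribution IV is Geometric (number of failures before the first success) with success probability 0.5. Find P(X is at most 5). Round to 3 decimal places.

0.741

Conditional on each component, P(X ≤ 5): I: 0.857143; II: 0.920272; III: 0.246502; IV: 0.984375.
By total probability, P(X ≤ 5) = 0.25·0.857143 + 0.416667·0.920272 + 0.25·0.246502 + 0.0833333·0.984375 = 0.741389.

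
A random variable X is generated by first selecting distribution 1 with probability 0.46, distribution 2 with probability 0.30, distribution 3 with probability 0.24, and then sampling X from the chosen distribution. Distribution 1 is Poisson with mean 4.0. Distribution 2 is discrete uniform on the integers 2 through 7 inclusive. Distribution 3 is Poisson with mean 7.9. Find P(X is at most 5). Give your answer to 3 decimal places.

0.609

Conditional on each component, P(X ≤ 5): 1: 0.78513; 2: 0.666667; 3: 0.200569.
By total probability, P(X ≤ 5) = 0.46·0.78513 + 0.3·0.666667 + 0.24·0.200569 = 0.609297.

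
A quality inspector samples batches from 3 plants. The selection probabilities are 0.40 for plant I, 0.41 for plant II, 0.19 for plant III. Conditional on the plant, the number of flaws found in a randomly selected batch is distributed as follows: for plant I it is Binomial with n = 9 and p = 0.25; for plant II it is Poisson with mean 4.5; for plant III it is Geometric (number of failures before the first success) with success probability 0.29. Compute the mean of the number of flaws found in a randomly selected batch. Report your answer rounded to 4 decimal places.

3.2102

Component means — I: 2.25; II: 4.5; III: 2.44828.
E[X] = 0.4·2.25 + 0.41·4.5 + 0.19·2.44828 = 3.21017.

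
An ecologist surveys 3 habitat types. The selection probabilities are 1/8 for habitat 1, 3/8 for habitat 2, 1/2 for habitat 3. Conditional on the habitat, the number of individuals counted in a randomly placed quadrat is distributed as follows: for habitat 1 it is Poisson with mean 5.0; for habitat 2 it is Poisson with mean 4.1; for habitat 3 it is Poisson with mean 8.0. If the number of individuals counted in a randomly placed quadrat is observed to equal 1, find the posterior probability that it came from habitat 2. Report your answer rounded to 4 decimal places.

0.8211

Likelihoods P(X=1 | ·): 1: 0.0336897; 2: 0.067948; 3: 0.0026837.
Posterior ∝ prior × likelihood. Numerator for 2: 0.375·0.067948 = 0.0254805.
Normalizing constant: 0.125·0.0336897 + 0.375·0.067948 + 0.5·0.0026837 = 0.0310336.
P(2 | observation) = 0.0254805 / 0.0310336 = 0.821062.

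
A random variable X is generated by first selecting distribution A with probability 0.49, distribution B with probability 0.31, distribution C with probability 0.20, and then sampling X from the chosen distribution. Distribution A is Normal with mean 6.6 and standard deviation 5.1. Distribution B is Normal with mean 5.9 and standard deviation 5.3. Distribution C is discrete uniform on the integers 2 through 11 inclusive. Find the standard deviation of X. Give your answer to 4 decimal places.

Per component, A: μ=6.6, E[X²]=69.57; B: μ=5.9, E[X²]=62.9; C: μ=6.5, E[X²]=50.5.
E[X] = 0.49·6.6 + 0.31·5.9 + 0.2·6.5 = 6.363.
E[X²] = 0.49·69.57 + 0.31·62.9 + 0.2·50.5 = 63.6883.
Var(X) = E[X²] − (E[X])² = 63.6883 − 40.4878 = 23.2005.
SD(X) = √23.2005 = 4.81669.

4.8167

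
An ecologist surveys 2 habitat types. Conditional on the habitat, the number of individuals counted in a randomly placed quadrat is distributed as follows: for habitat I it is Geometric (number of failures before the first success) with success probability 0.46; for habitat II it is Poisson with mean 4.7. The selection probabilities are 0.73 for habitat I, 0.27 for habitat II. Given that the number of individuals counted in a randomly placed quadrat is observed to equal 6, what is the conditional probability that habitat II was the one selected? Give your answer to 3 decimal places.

0.815

Likelihoods P(X=6 | ·): I: 0.0114057; II: 0.136167.
Posterior ∝ prior × likelihood. Numerator for II: 0.27·0.136167 = 0.036765.
Normalizing constant: 0.73·0.0114057 + 0.27·0.136167 = 0.0450911.
P(II | observation) = 0.036765 / 0.0450911 = 0.815349.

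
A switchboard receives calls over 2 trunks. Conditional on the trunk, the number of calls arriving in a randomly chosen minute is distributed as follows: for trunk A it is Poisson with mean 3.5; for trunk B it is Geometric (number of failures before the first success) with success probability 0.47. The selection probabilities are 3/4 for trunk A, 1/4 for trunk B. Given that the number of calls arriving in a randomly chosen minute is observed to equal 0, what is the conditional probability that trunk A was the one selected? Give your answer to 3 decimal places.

Likelihoods P(X=0 | ·): A: 0.0301974; B: 0.47.
Posterior ∝ prior × likelihood. Numerator for A: 0.75·0.0301974 = 0.022648.
Normalizing constant: 0.75·0.0301974 + 0.25·0.47 = 0.140148.
P(A | observation) = 0.022648 / 0.140148 = 0.161601.

0.162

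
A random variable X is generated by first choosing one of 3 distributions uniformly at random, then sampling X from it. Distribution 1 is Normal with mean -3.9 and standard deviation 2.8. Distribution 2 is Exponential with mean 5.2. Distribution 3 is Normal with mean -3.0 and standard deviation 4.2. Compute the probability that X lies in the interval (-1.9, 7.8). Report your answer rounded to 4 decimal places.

Conditional on each component, P(-1.9 < X < 7.8): 1: 0.237511; 2: 0.77687; 3: 0.391633.
By total probability, P(-1.9 < X < 7.8) = 0.333333·0.237511 + 0.333333·0.77687 + 0.333333·0.391633 = 0.468671.

0.4687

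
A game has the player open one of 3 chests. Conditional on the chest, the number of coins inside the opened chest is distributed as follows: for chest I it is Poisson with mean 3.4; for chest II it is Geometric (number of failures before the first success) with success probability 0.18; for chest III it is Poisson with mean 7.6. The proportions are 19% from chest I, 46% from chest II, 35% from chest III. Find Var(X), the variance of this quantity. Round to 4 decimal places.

Per component, I: μ=3.4, E[X²]=14.96; II: μ=4.55556, E[X²]=46.0617; III: μ=7.6, E[X²]=65.36.
E[X] = 0.19·3.4 + 0.46·4.55556 + 0.35·7.6 = 5.40156.
E[X²] = 0.19·14.96 + 0.46·46.0617 + 0.35·65.36 = 46.9068.
Var(X) = E[X²] − (E[X])² = 46.9068 − 29.1768 = 17.73.

17.7300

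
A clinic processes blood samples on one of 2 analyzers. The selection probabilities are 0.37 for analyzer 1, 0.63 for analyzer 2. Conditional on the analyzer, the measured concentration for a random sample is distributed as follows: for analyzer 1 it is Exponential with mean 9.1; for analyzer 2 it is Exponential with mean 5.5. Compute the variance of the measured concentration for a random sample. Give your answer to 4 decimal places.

Per component, 1: μ=9.1, E[X²]=165.62; 2: μ=5.5, E[X²]=60.5.
E[X] = 0.37·9.1 + 0.63·5.5 = 6.832.
E[X²] = 0.37·165.62 + 0.63·60.5 = 99.3944.
Var(X) = E[X²] − (E[X])² = 99.3944 − 46.6762 = 52.7182.

52.7182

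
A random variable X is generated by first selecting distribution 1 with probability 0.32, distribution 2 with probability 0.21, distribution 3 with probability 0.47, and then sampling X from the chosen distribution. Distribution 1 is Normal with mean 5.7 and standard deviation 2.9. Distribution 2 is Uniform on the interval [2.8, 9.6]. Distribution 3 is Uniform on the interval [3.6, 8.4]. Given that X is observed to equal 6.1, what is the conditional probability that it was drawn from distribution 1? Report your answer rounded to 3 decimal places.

Likelihoods f(6.1 | ·): 1: 0.136264; 2: 0.147059; 3: 0.208333.
Posterior ∝ prior × likelihood. Numerator for 1: 0.32·0.136264 = 0.0436045.
Normalizing constant: 0.32·0.136264 + 0.21·0.147059 + 0.47·0.208333 = 0.172403.
P(1 | observation) = 0.0436045 / 0.172403 = 0.252921.

0.253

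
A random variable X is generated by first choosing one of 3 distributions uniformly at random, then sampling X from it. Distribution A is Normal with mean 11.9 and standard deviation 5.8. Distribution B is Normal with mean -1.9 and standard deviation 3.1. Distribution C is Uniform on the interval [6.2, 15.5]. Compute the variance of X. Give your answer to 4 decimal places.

56.1642

Per component, A: μ=11.9, E[X²]=175.25; B: μ=-1.9, E[X²]=13.22; C: μ=10.85, E[X²]=124.93.
E[X] = 0.333333·11.9 + 0.333333·-1.9 + 0.333333·10.85 = 6.95.
E[X²] = 0.333333·175.25 + 0.333333·13.22 + 0.333333·124.93 = 104.467.
Var(X) = E[X²] − (E[X])² = 104.467 − 48.3025 = 56.1642.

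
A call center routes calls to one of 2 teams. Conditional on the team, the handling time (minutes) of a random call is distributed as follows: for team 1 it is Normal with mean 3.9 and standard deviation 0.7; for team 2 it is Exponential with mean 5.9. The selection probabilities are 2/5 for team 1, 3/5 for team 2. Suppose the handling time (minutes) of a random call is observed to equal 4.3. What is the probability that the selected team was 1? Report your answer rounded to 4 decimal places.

0.7978

Likelihoods f(4.3 | ·): 1: 0.484068; 2: 0.0817765.
Posterior ∝ prior × likelihood. Numerator for 1: 0.4·0.484068 = 0.193627.
Normalizing constant: 0.4·0.484068 + 0.6·0.0817765 = 0.242693.
P(1 | observation) = 0.193627 / 0.242693 = 0.797828.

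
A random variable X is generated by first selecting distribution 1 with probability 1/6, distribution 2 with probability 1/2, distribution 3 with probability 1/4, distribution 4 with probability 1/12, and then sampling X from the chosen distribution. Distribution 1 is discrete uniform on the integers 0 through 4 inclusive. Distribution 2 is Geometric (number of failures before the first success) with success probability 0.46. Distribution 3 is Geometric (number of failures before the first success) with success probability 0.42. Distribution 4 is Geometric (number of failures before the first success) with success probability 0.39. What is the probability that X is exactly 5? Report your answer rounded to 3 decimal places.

Conditional on each component, P(X = 5): 1: 0; 2: 0.0211216; 3: 0.027567; 4: 0.0329393.
By total probability, P(X = 5) = 0.166667·0 + 0.5·0.0211216 + 0.25·0.027567 + 0.0833333·0.0329393 = 0.0201975.

0.020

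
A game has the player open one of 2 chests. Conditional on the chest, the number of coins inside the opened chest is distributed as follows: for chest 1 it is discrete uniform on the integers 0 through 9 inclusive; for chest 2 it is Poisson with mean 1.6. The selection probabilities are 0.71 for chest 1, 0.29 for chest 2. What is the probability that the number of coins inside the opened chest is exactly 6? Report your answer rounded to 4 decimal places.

0.0724

Conditional on each chest, P(X = 6): 1: 0.1; 2: 0.00470453.
By total probability, P(X = 6) = 0.71·0.1 + 0.29·0.00470453 = 0.0723643.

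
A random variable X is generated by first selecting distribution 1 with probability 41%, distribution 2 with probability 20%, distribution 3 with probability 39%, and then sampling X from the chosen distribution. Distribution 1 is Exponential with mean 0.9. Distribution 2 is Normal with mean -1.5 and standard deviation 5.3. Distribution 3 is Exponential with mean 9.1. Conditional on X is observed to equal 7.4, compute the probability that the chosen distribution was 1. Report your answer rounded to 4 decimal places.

Likelihoods f(7.4 | ·): 1: 0.000298464; 2: 0.0183784; 3: 0.04873.
Posterior ∝ prior × likelihood. Numerator for 1: 0.41·0.000298464 = 0.00012237.
Normalizing constant: 0.41·0.000298464 + 0.2·0.0183784 + 0.39·0.04873 = 0.0228027.
P(1 | observation) = 0.00012237 / 0.0228027 = 0.00536647.

0.0054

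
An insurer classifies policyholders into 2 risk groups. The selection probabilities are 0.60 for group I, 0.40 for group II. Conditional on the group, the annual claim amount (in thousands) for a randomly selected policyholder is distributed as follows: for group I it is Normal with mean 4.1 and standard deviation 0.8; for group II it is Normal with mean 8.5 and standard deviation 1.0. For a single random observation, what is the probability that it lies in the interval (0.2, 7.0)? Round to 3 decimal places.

0.627

Conditional on each group, P(0.2 < X < 7.0): I: 0.999855; II: 0.0668072.
By total probability, P(0.2 < X < 7.0) = 0.6·0.999855 + 0.4·0.0668072 = 0.626636.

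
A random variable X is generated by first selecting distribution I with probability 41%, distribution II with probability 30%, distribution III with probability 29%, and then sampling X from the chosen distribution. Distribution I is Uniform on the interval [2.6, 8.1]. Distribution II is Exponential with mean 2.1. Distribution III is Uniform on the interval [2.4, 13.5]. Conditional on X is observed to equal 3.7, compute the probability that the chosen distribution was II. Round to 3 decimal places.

Likelihoods f(3.7 | ·): I: 0.181818; II: 0.0817702; III: 0.0900901.
Posterior ∝ prior × likelihood. Numerator for II: 0.3·0.0817702 = 0.0245311.
Normalizing constant: 0.41·0.181818 + 0.3·0.0817702 + 0.29·0.0900901 = 0.125203.
P(II | observation) = 0.0245311 / 0.125203 = 0.195931.

0.196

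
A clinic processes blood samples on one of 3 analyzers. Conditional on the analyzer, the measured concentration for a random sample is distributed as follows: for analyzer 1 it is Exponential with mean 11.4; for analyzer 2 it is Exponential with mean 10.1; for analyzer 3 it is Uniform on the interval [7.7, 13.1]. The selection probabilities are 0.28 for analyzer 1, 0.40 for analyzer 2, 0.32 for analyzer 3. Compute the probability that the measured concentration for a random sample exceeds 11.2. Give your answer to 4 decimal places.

0.3494

Conditional on each analyzer, P(X > 11.2): 1: 0.37439; 2: 0.329918; 3: 0.351852.
By total probability, P(X > 11.2) = 0.28·0.37439 + 0.4·0.329918 + 0.32·0.351852 = 0.349389.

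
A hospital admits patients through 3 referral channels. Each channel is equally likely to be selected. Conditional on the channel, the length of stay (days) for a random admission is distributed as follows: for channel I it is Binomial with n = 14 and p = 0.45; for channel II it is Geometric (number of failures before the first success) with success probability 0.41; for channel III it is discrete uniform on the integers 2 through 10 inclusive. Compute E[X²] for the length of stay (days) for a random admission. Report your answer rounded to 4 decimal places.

30.4674

For each component E[X²] = Var + (mean)², giving I: 43.155; II: 5.58061; III: 42.6667.
Overall E[X²] = 0.333333·43.155 + 0.333333·5.58061 + 0.333333·42.6667 = 30.4674.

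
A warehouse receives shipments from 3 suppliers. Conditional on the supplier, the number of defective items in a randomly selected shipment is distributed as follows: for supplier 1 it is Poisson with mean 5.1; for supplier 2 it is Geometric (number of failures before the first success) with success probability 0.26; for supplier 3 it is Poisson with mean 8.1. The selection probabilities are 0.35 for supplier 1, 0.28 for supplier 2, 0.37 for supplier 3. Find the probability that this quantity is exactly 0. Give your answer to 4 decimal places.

0.0750

Conditional on each supplier, P(X = 0): 1: 0.00609675; 2: 0.26; 3: 0.000303539.
By total probability, P(X = 0) = 0.35·0.00609675 + 0.28·0.26 + 0.37·0.000303539 = 0.0750462.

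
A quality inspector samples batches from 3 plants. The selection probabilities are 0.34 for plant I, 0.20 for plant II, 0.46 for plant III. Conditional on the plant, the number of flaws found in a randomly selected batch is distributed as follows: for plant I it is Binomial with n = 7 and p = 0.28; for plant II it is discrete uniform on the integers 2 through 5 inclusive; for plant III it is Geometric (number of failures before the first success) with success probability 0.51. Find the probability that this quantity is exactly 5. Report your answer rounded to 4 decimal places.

0.0630

Conditional on each plant, P(X = 5): I: 0.0187359; II: 0.25; III: 0.0144062.
By total probability, P(X = 5) = 0.34·0.0187359 + 0.2·0.25 + 0.46·0.0144062 = 0.0629971.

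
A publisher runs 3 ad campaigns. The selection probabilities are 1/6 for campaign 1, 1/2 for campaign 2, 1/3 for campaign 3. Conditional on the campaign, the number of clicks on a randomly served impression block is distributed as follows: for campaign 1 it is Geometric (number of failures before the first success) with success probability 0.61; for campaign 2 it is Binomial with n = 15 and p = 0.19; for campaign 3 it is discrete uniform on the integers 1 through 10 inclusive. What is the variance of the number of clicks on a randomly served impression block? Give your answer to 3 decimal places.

Per component, 1: μ=0.639344, E[X²]=1.45687; 2: μ=2.85, E[X²]=10.431; 3: μ=5.5, E[X²]=38.5.
E[X] = 0.166667·0.639344 + 0.5·2.85 + 0.333333·5.5 = 3.36489.
E[X²] = 0.166667·1.45687 + 0.5·10.431 + 0.333333·38.5 = 18.2916.
Var(X) = E[X²] − (E[X])² = 18.2916 − 11.3225 = 6.96915.

6.969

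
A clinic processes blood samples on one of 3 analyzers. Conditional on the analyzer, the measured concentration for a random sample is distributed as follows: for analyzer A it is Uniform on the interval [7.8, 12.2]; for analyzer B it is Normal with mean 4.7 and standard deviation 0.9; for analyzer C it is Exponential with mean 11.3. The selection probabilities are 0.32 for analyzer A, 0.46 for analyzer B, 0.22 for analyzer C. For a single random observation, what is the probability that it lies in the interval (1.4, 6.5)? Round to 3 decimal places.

Conditional on each analyzer, P(1.4 < X < 6.5): A: 0; B: 0.977127; C: 0.320893.
By total probability, P(1.4 < X < 6.5) = 0.32·0 + 0.46·0.977127 + 0.22·0.320893 = 0.520075.

0.520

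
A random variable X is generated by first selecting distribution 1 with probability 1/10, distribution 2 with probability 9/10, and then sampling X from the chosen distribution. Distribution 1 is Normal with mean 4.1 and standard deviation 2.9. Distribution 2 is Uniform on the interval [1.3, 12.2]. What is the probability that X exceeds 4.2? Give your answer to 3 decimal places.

0.709

Conditional on each component, P(X > 4.2): 1: 0.486246; 2: 0.733945.
By total probability, P(X > 4.2) = 0.1·0.486246 + 0.9·0.733945 = 0.709175.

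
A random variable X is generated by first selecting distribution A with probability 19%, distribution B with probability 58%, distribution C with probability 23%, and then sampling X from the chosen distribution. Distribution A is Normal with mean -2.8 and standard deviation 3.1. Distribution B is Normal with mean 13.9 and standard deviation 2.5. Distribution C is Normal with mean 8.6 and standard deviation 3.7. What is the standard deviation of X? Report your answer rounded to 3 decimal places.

6.983

Per component, A: μ=-2.8, E[X²]=17.45; B: μ=13.9, E[X²]=199.46; C: μ=8.6, E[X²]=87.65.
E[X] = 0.19·-2.8 + 0.58·13.9 + 0.23·8.6 = 9.508.
E[X²] = 0.19·17.45 + 0.58·199.46 + 0.23·87.65 = 139.162.
Var(X) = E[X²] − (E[X])² = 139.162 − 90.4021 = 48.7597.
SD(X) = √48.7597 = 6.98282.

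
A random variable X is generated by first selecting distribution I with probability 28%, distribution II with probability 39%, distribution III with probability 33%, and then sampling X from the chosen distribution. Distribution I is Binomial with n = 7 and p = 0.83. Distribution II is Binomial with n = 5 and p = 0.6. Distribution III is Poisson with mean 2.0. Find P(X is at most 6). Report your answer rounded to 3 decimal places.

Conditional on each component, P(X ≤ 6): I: 0.728639; II: 1; III: 0.995466.
By total probability, P(X ≤ 6) = 0.28·0.728639 + 0.39·1 + 0.33·0.995466 = 0.922523.

0.923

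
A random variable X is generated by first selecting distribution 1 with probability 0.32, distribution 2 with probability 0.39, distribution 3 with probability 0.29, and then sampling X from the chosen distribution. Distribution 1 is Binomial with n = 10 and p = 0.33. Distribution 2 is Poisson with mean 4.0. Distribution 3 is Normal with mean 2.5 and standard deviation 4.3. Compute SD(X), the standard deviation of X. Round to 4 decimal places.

2.8292

Per component, 1: μ=3.3, E[X²]=13.101; 2: μ=4, E[X²]=20; 3: μ=2.5, E[X²]=24.74.
E[X] = 0.32·3.3 + 0.39·4 + 0.29·2.5 = 3.341.
E[X²] = 0.32·13.101 + 0.39·20 + 0.29·24.74 = 19.1669.
Var(X) = E[X²] − (E[X])² = 19.1669 − 11.1623 = 8.00464.
SD(X) = √8.00464 = 2.82925.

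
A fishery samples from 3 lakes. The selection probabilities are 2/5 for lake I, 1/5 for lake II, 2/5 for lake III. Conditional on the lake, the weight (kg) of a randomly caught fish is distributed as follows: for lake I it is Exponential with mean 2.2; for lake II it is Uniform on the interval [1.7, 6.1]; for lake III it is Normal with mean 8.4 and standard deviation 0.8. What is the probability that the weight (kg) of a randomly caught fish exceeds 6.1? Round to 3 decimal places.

0.424

Conditional on each lake, P(X > 6.1): I: 0.0624913; II: 0; III: 0.99798.
By total probability, P(X > 6.1) = 0.4·0.0624913 + 0.2·0 + 0.4·0.99798 = 0.424188.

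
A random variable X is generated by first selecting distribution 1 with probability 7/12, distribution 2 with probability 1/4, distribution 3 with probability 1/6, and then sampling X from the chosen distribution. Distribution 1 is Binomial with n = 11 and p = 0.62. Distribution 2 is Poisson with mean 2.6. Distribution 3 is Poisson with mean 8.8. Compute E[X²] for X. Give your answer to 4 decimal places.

For each component E[X²] = Var + (mean)², giving 1: 49.104; 2: 9.36; 3: 86.24.
Overall E[X²] = 0.583333·49.104 + 0.25·9.36 + 0.166667·86.24 = 45.3573.

45.3573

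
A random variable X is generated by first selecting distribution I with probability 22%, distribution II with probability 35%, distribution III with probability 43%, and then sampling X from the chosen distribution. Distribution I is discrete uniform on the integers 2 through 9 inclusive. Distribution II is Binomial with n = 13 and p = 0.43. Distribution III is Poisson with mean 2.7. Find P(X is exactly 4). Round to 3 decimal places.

Conditional on each component, P(X = 4): I: 0.125; II: 0.155258; III: 0.148816.
By total probability, P(X = 4) = 0.22·0.125 + 0.35·0.155258 + 0.43·0.148816 = 0.145831.

0.146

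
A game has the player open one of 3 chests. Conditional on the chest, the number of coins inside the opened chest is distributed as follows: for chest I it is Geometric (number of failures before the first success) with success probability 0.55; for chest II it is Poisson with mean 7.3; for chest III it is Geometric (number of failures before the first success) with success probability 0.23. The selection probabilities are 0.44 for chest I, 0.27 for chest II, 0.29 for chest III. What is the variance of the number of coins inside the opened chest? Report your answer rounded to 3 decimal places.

13.878

Per component, I: μ=0.818182, E[X²]=2.15702; II: μ=7.3, E[X²]=60.59; III: μ=3.34783, E[X²]=25.7637.
E[X] = 0.44·0.818182 + 0.27·7.3 + 0.29·3.34783 = 3.30187.
E[X²] = 0.44·2.15702 + 0.27·60.59 + 0.29·25.7637 = 24.7799.
Var(X) = E[X²] − (E[X])² = 24.7799 − 10.9023 = 13.8775.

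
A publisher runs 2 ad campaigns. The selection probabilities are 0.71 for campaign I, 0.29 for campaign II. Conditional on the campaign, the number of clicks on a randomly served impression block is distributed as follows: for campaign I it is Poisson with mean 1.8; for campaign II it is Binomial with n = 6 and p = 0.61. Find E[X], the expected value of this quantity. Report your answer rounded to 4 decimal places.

2.3394

Component means — I: 1.8; II: 3.66.
E[X] = 0.71·1.8 + 0.29·3.66 = 2.3394.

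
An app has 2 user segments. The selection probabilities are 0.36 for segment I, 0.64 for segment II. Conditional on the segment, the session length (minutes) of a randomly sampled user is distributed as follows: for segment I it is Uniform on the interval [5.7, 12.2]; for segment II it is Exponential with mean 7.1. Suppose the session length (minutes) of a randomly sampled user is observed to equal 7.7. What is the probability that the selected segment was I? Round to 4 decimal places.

0.6451

Likelihoods f(7.7 | ·): I: 0.153846; II: 0.0476153.
Posterior ∝ prior × likelihood. Numerator for I: 0.36·0.153846 = 0.0553846.
Normalizing constant: 0.36·0.153846 + 0.64·0.0476153 = 0.0858584.
P(I | observation) = 0.0553846 / 0.0858584 = 0.645069.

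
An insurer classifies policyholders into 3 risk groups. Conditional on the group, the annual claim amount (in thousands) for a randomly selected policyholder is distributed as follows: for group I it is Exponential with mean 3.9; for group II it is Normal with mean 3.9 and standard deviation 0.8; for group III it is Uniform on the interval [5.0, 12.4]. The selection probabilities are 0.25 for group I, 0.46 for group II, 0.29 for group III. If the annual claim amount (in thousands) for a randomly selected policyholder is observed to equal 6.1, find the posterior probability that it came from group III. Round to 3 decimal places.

0.678

Likelihoods f(6.1 | ·): I: 0.0536604; II: 0.011367; III: 0.135135.
Posterior ∝ prior × likelihood. Numerator for III: 0.29·0.135135 = 0.0391892.
Normalizing constant: 0.25·0.0536604 + 0.46·0.011367 + 0.29·0.135135 = 0.0578331.
P(III | observation) = 0.0391892 / 0.0578331 = 0.677626.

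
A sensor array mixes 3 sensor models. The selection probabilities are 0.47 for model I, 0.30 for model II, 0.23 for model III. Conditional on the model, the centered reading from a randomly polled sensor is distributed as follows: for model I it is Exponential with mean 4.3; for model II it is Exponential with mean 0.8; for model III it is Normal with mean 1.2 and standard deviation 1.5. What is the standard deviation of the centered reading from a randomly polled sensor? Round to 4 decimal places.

Per component, I: μ=4.3, E[X²]=36.98; II: μ=0.8, E[X²]=1.28; III: μ=1.2, E[X²]=3.69.
E[X] = 0.47·4.3 + 0.3·0.8 + 0.23·1.2 = 2.537.
E[X²] = 0.47·36.98 + 0.3·1.28 + 0.23·3.69 = 18.6133.
Var(X) = E[X²] − (E[X])² = 18.6133 − 6.43637 = 12.1769.
SD(X) = √12.1769 = 3.48955.

3.4895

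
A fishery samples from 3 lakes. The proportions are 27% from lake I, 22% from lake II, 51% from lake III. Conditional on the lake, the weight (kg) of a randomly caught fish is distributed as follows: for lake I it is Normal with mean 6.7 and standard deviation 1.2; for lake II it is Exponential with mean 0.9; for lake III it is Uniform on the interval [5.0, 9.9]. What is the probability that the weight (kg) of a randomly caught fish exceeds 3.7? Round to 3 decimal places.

0.782

Conditional on each lake, P(X > 3.7): I: 0.99379; II: 0.0163896; III: 1.
By total probability, P(X > 3.7) = 0.27·0.99379 + 0.22·0.0163896 + 0.51·1 = 0.781929.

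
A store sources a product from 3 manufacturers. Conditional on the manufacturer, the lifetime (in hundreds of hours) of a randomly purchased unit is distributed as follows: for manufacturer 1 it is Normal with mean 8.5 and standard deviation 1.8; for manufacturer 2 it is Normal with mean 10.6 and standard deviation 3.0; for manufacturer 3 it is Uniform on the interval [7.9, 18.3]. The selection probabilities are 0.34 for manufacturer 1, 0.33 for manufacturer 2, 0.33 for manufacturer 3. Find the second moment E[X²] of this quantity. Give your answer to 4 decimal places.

For each component E[X²] = Var + (mean)², giving 1: 75.49; 2: 121.36; 3: 180.623.
Overall E[X²] = 0.34·75.49 + 0.33·121.36 + 0.33·180.623 = 125.321.

125.3211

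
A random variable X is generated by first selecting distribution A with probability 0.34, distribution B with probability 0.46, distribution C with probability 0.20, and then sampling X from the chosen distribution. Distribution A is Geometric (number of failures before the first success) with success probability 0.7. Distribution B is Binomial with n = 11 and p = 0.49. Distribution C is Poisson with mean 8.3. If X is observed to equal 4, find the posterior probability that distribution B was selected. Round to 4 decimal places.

0.8698

Likelihoods P(X=4 | ·): A: 0.00567; B: 0.170722; C: 0.0491425.
Posterior ∝ prior × likelihood. Numerator for B: 0.46·0.170722 = 0.0785321.
Normalizing constant: 0.34·0.00567 + 0.46·0.170722 + 0.2·0.0491425 = 0.0902884.
P(B | observation) = 0.0785321 / 0.0902884 = 0.869792.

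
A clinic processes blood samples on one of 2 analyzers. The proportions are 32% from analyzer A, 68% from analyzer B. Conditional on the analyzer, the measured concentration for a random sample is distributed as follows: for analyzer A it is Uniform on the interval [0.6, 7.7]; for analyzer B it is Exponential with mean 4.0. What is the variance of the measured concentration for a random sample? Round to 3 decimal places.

Per component, A: μ=4.15, E[X²]=21.4233; B: μ=4, E[X²]=32.
E[X] = 0.32·4.15 + 0.68·4 = 4.048.
E[X²] = 0.32·21.4233 + 0.68·32 = 28.6155.
Var(X) = E[X²] − (E[X])² = 28.6155 − 16.3863 = 12.2292.

12.229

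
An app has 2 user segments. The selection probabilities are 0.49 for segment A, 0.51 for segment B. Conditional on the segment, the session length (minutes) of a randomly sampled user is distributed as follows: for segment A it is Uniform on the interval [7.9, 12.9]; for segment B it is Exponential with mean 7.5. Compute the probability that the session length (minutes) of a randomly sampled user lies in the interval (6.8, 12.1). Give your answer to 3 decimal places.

Conditional on each segment, P(6.8 < X < 12.1): A: 0.84; B: 0.204646.
By total probability, P(6.8 < X < 12.1) = 0.49·0.84 + 0.51·0.204646 = 0.515969.

0.516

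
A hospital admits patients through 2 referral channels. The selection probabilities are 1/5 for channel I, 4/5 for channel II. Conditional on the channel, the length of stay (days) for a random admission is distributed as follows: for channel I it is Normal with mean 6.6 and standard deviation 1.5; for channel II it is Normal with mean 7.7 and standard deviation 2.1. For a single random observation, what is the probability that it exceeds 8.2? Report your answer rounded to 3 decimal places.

Conditional on each channel, P(X > 8.2): I: 0.143061; II: 0.405904.
By total probability, P(X > 8.2) = 0.2·0.143061 + 0.8·0.405904 = 0.353335.

0.353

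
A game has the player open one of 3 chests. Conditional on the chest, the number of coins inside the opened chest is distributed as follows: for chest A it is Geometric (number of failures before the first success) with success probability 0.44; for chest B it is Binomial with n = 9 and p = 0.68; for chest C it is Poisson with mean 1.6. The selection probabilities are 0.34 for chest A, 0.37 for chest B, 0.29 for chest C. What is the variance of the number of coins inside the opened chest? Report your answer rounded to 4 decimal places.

Per component, A: μ=1.27273, E[X²]=4.5124; B: μ=6.12, E[X²]=39.4128; C: μ=1.6, E[X²]=4.16.
E[X] = 0.34·1.27273 + 0.37·6.12 + 0.29·1.6 = 3.16113.
E[X²] = 0.34·4.5124 + 0.37·39.4128 + 0.29·4.16 = 17.3234.
Var(X) = E[X²] − (E[X])² = 17.3234 − 9.99273 = 7.33063.

7.3306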